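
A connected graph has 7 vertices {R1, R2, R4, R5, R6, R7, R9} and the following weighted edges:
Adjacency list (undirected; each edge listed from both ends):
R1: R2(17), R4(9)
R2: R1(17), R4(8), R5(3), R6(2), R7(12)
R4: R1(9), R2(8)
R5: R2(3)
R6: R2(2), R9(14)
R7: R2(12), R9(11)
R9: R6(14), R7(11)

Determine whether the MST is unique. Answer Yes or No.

Yes

Sort edges by weight, then run Kruskal:
R2—R6 (2): add. Components now {R5} {R2,R6} {R9} {R1} {R7} {R4}
R2—R5 (3): add. Components now {R2,R5,R6} {R9} {R1} {R7} {R4}
R2—R4 (8): add. Components now {R2,R4,R5,R6} {R9} {R1} {R7}
R1—R4 (9): add. Components now {R1,R2,R4,R5,R6} {R9} {R7}
R7—R9 (11): add. Components now {R1,R2,R4,R5,R6} {R7,R9}
R2—R7 (12): add. Components now {R1,R2,R4,R5,R6,R7,R9}
Every non-tree edge has weight strictly greater than the heaviest edge on the tree path between its endpoints, so the MST is unique.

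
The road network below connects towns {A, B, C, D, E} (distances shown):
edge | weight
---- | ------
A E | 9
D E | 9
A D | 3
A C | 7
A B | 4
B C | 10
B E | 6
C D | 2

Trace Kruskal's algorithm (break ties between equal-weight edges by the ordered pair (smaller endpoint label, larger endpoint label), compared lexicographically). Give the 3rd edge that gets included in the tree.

Kruskal: consider edges lightest-first.
C D (2): add — endpoints in different components.
A D (3): add — endpoints in different components.
A B (4): add — endpoints in different components.
B E (6): add — endpoints in different components.
The 3rd edge added is A B.

A-B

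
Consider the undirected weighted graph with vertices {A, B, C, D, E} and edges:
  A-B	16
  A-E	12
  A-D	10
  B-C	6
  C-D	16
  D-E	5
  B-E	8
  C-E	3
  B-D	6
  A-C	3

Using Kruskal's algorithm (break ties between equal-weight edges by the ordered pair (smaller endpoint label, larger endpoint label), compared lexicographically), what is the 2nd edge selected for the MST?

C-E

Kruskal: consider edges lightest-first.
A-C (3): add — endpoints in different components.
C-E (3): add — endpoints in different components.
D-E (5): add — endpoints in different components.
B-C (6): add — endpoints in different components.
The 2nd edge added is C-E.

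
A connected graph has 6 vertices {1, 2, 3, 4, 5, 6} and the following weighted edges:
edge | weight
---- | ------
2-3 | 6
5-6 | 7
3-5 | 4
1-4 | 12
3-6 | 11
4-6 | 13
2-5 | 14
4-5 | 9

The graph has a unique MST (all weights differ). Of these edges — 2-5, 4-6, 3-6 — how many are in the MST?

Sort edges by weight, then run Kruskal:
3-5 (4): add. Components now {1} {2} {3,5} {4} {6}
2-3 (6): add. Components now {1} {2,3,5} {4} {6}
5-6 (7): add. Components now {1} {2,3,5,6} {4}
4-5 (9): add. Components now {1} {2,3,4,5,6}
3-6 (11): skip — 3 and 6 already connected.
1-4 (12): add. Components now {1,2,3,4,5,6}
MST edge set: {3-5, 2-3, 5-6, 4-5, 1-4}.
Of the listed edges, {} are in the MST → 0.

0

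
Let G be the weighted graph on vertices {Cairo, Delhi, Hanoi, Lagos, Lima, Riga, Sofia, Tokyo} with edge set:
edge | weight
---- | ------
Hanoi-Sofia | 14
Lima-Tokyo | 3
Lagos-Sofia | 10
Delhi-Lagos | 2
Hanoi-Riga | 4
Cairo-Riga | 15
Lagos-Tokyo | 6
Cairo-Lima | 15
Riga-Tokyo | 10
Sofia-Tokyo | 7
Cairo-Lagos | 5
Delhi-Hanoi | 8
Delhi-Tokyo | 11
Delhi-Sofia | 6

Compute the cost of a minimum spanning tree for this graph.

Sort edges by weight, then run Kruskal:
Delhi-Lagos (2): add — endpoints in different components.
Lima-Tokyo (3): add — endpoints in different components.
Hanoi-Riga (4): add — endpoints in different components.
Cairo-Lagos (5): add — endpoints in different components.
Delhi-Sofia (6): add — endpoints in different components.
Lagos-Tokyo (6): add — endpoints in different components.
Sofia-Tokyo (7): skip — Tokyo and Sofia already connected.
Delhi-Hanoi (8): add — endpoints in different components.
MST edges: Delhi-Lagos, Lima-Tokyo, Hanoi-Riga, Cairo-Lagos, Delhi-Sofia, Lagos-Tokyo, Delhi-Hanoi; total weight 2+3+4+5+6+6+8 = 34.

34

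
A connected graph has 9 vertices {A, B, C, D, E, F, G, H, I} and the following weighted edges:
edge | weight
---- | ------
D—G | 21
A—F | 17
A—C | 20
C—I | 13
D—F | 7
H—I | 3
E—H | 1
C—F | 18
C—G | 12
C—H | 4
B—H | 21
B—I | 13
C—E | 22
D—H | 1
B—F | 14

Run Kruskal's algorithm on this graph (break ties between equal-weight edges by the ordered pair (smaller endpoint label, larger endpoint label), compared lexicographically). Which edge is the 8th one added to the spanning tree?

Sort edges by weight, then run Kruskal:
D—H (1): add — endpoints in different components.
E—H (1): add — endpoints in different components.
H—I (3): add — endpoints in different components.
C—H (4): add — endpoints in different components.
D—F (7): add — endpoints in different components.
C—G (12): add — endpoints in different components.
B—I (13): add — endpoints in different components.
C—I (13): skip — C and I already connected.
B—F (14): skip — B and F already connected.
A—F (17): add — endpoints in different components.
The 8th edge added is A—F.

A-F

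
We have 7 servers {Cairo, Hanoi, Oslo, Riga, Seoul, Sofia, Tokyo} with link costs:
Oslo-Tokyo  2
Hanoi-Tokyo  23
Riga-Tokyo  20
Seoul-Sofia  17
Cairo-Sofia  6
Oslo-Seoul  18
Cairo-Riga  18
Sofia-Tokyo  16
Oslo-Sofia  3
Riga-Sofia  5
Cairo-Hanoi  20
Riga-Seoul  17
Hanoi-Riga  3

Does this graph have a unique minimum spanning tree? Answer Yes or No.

No

Kruskal's algorithm — process edges by increasing weight (ties by edge label):
Oslo-Tokyo (2): add — endpoints in different components.
Hanoi-Riga (3): add — endpoints in different components.
Oslo-Sofia (3): add — endpoints in different components.
Riga-Sofia (5): add — endpoints in different components.
Cairo-Sofia (6): add — endpoints in different components.
Sofia-Tokyo (16): skip — Tokyo and Sofia already connected.
Riga-Seoul (17): add — endpoints in different components.
Non-tree edge Seoul-Sofia has weight 17, equal to the heaviest edge on its tree cycle — swapping gives another MST of the same weight. Not unique.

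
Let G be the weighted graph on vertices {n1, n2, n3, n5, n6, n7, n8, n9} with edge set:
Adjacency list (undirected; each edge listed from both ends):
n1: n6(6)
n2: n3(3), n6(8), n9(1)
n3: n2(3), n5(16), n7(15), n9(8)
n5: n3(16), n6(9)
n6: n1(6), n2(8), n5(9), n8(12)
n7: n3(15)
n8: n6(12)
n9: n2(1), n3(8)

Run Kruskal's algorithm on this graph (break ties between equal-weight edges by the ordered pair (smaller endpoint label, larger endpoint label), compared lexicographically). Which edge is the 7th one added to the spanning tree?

n3-n7

Sort edges by weight, then run Kruskal:
n2—n9 (1): add — endpoints in different components.
n2—n3 (3): add — endpoints in different components.
n1—n6 (6): add — endpoints in different components.
n2—n6 (8): add — endpoints in different components.
n3—n9 (8): skip — n3 and n9 already connected.
n5—n6 (9): add — endpoints in different components.
n6—n8 (12): add — endpoints in different components.
n3—n7 (15): add — endpoints in different components.
The 7th edge added is n3—n7.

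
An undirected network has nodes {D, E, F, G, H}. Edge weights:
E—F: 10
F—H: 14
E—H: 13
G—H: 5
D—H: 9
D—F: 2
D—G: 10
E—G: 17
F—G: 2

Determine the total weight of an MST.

19

Prim's algorithm from G:
Step 1: cheapest edge leaving the tree is F—G (2); add F.
Step 2: cheapest edge leaving the tree is D—F (2); add D.
Step 3: cheapest edge leaving the tree is G—H (5); add H.
Step 4: cheapest edge leaving the tree is E—F (10); add E.
MST edges: F—G, D—F, G—H, E—F; total weight 2+2+5+10 = 19.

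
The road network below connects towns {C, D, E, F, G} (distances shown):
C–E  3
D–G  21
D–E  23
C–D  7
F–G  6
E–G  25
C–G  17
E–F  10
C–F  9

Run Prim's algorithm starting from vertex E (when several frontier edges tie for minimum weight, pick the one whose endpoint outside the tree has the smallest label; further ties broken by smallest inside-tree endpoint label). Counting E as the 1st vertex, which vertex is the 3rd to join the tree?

Prim's algorithm from E:
Step 1: cheapest edge leaving the tree is C–E (3); add C.
Step 2: cheapest edge leaving the tree is C–D (7); add D.
Step 3: cheapest edge leaving the tree is C–F (9); add F.
Step 4: cheapest edge leaving the tree is F–G (6); add G.
Vertex order: E, C, D, F, G. The 3rd vertex is D.

D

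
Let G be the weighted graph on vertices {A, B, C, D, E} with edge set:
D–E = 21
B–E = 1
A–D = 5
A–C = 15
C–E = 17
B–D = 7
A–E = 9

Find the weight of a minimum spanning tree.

Sort edges by weight, then run Kruskal:
B–E (1): add — endpoints in different components.
A–D (5): add — endpoints in different components.
B–D (7): add — endpoints in different components.
A–E (9): skip — A and E already connected.
A–C (15): add — endpoints in different components.
MST edges: B–E, A–D, B–D, A–C; total weight 1+5+7+15 = 28.

28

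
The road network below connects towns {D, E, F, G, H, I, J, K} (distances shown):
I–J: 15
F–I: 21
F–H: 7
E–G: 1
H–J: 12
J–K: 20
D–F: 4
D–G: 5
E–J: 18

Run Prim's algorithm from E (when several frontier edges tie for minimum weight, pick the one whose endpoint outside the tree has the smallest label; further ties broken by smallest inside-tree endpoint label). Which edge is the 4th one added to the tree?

Grow the tree from E using Prim:
Step 1: cheapest edge leaving the tree is E–G (1); add G.
Step 2: cheapest edge leaving the tree is D–G (5); add D.
Step 3: cheapest edge leaving the tree is D–F (4); add F.
Step 4: cheapest edge leaving the tree is F–H (7); add H.
Step 5: cheapest edge leaving the tree is H–J (12); add J.
Step 6: cheapest edge leaving the tree is I–J (15); add I.
Step 7: cheapest edge leaving the tree is J–K (20); add K.
The 4th edge added is F–H.

F-H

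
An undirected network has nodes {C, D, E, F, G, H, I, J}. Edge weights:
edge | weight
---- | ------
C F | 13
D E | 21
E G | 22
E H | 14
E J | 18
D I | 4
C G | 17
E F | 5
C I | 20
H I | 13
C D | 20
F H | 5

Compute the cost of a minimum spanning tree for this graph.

Grow the tree from E using Prim:
Step 1: cheapest edge leaving the tree is E F (5); add F.
Step 2: cheapest edge leaving the tree is F H (5); add H.
Step 3: cheapest edge leaving the tree is C F (13); add C.
Step 4: cheapest edge leaving the tree is H I (13); add I.
Step 5: cheapest edge leaving the tree is D I (4); add D.
Step 6: cheapest edge leaving the tree is C G (17); add G.
Step 7: cheapest edge leaving the tree is E J (18); add J.
MST edges: E F, F H, C F, H I, D I, C G, E J; total weight 5+5+13+13+4+17+18 = 75.

75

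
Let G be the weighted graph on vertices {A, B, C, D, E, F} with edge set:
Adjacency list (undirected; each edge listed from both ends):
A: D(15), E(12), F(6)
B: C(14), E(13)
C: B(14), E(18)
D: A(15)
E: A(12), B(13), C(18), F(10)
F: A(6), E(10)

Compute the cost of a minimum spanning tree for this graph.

Kruskal: consider edges lightest-first.
A—F (6): add — endpoints in different components.
E—F (10): add — endpoints in different components.
A—E (12): skip — A and E already connected.
B—E (13): add — endpoints in different components.
B—C (14): add — endpoints in different components.
A—D (15): add — endpoints in different components.
MST edges: A—F, E—F, B—E, B—C, A—D; total weight 6+10+13+14+15 = 58.

58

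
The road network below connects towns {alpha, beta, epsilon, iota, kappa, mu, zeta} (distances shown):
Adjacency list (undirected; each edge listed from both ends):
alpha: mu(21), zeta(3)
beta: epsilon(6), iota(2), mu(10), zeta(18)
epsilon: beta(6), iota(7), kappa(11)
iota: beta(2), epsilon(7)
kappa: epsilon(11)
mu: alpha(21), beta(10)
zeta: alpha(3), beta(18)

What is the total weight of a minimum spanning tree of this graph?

Prim, starting at kappa.
Step 1: frontier [epsilon kappa 11] → take epsilon kappa (11); add epsilon.
Step 2: frontier [beta epsilon 6, epsilon iota 7] → take beta epsilon (6); add beta.
Step 3: frontier [beta iota 2, beta mu 10, beta zeta 18, epsilon iota 7] → take beta iota (2); add iota.
Step 4: frontier [beta mu 10, beta zeta 18] → take beta mu (10); add mu.
Step 5: frontier [beta zeta 18, alpha mu 21] → take beta zeta (18); add zeta.
Step 6: frontier [alpha mu 21, alpha zeta 3] → take alpha zeta (3); add alpha.
MST edges: epsilon kappa, beta epsilon, beta iota, beta mu, beta zeta, alpha zeta; total weight 11+6+2+10+18+3 = 50.

50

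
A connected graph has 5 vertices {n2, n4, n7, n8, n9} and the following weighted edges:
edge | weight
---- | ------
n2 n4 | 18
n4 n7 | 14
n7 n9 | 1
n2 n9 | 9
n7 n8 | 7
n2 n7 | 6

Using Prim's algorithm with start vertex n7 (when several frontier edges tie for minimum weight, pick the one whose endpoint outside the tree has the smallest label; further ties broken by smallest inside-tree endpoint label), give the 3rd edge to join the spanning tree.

n7-n8

Prim, starting at n7.
Step 1: cheapest edge leaving the tree is n7 n9 (1); add n9.
Step 2: cheapest edge leaving the tree is n2 n7 (6); add n2.
Step 3: cheapest edge leaving the tree is n7 n8 (7); add n8.
Step 4: cheapest edge leaving the tree is n4 n7 (14); add n4.
The 3rd edge added is n7 n8.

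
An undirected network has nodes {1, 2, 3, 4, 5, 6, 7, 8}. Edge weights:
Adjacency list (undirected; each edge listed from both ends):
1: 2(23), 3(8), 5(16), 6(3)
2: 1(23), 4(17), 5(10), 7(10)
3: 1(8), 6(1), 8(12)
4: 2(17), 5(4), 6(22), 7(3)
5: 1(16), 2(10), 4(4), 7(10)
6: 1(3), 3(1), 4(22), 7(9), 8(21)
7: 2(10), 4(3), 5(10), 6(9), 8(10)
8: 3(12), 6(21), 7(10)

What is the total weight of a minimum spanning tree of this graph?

Kruskal's algorithm — process edges by increasing weight (ties by edge label):
3–6 (1): add — endpoints in different components.
1–6 (3): add — endpoints in different components.
4–7 (3): add — endpoints in different components.
4–5 (4): add — endpoints in different components.
1–3 (8): skip — 1 and 3 already connected.
6–7 (9): add — endpoints in different components.
2–5 (10): add — endpoints in different components.
2–7 (10): skip — 2 and 7 already connected.
5–7 (10): skip — 5 and 7 already connected.
7–8 (10): add — endpoints in different components.
MST edges: 3–6, 1–6, 4–7, 4–5, 6–7, 2–5, 7–8; total weight 1+3+3+4+9+10+10 = 40.

40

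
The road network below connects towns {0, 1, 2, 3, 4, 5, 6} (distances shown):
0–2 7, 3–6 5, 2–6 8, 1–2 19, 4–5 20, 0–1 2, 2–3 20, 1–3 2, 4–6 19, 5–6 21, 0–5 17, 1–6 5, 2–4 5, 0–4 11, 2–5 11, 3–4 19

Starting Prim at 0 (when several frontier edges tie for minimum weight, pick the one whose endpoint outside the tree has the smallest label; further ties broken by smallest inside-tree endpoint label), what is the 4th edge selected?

Grow the tree from 0 using Prim:
Step 1: cheapest edge leaving the tree is 0–1 (2); add 1.
Step 2: cheapest edge leaving the tree is 1–3 (2); add 3.
Step 3: cheapest edge leaving the tree is 1–6 (5); add 6.
Step 4: cheapest edge leaving the tree is 0–2 (7); add 2.
Step 5: cheapest edge leaving the tree is 2–4 (5); add 4.
Step 6: cheapest edge leaving the tree is 2–5 (11); add 5.
The 4th edge added is 0–2.

0-2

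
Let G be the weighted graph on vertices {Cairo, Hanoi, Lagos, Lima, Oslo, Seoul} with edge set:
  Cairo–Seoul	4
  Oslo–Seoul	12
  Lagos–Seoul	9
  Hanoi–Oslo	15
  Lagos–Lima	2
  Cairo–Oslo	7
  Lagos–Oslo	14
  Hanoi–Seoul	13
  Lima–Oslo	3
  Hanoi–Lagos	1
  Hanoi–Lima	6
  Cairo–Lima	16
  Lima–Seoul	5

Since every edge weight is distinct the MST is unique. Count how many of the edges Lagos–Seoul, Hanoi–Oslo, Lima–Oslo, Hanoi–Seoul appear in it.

1

Sort edges by weight, then run Kruskal:
Hanoi–Lagos (1): add — endpoints in different components.
Lagos–Lima (2): add — endpoints in different components.
Lima–Oslo (3): add — endpoints in different components.
Cairo–Seoul (4): add — endpoints in different components.
Lima–Seoul (5): add — endpoints in different components.
MST edge set: {Hanoi–Lagos, Lagos–Lima, Lima–Oslo, Cairo–Seoul, Lima–Seoul}.
Of the listed edges, {Lima–Oslo} are in the MST → 1.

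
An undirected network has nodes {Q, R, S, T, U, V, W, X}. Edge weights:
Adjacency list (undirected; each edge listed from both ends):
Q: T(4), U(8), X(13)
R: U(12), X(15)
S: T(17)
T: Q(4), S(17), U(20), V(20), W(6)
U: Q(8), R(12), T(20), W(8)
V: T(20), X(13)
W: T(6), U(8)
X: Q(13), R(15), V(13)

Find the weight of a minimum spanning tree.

Prim's algorithm from Q:
Step 1: frontier [Q T 4, Q U 8, Q X 13] → take Q T (4); add T.
Step 2: frontier [Q U 8, Q X 13, T W 6, S T 17, T U 20, T V 20] → take T W (6); add W.
Step 3: frontier [Q U 8, Q X 13, S T 17, T U 20, T V 20, U W 8] → take Q U (8); add U.
Step 4: frontier [Q X 13, S T 17, T V 20, R U 12] → take R U (12); add R.
Step 5: frontier [Q X 13, R X 15, S T 17, T V 20] → take Q X (13); add X.
Step 6: frontier [S T 17, T V 20, V X 13] → take V X (13); add V.
Step 7: frontier [S T 17] → take S T (17); add S.
MST edges: Q T, T W, Q U, R U, Q X, V X, S T; total weight 4+6+8+12+13+13+17 = 73.

73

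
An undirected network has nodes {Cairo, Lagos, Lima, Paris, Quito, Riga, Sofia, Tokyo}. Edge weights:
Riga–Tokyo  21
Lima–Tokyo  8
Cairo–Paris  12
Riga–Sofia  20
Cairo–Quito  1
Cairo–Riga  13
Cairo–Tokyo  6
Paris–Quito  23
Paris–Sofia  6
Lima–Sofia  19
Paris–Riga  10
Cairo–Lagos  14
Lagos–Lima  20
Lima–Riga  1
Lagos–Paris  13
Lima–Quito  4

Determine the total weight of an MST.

41

Sort edges by weight, then run Kruskal:
Cairo–Quito (1): add — endpoints in different components.
Lima–Riga (1): add — endpoints in different components.
Lima–Quito (4): add — endpoints in different components.
Cairo–Tokyo (6): add — endpoints in different components.
Paris–Sofia (6): add — endpoints in different components.
Lima–Tokyo (8): skip — Lima and Tokyo already connected.
Paris–Riga (10): add — endpoints in different components.
Cairo–Paris (12): skip — Cairo and Paris already connected.
Cairo–Riga (13): skip — Cairo and Riga already connected.
Lagos–Paris (13): add — endpoints in different components.
MST edges: Cairo–Quito, Lima–Riga, Lima–Quito, Cairo–Tokyo, Paris–Sofia, Paris–Riga, Lagos–Paris; total weight 1+1+4+6+6+10+13 = 41.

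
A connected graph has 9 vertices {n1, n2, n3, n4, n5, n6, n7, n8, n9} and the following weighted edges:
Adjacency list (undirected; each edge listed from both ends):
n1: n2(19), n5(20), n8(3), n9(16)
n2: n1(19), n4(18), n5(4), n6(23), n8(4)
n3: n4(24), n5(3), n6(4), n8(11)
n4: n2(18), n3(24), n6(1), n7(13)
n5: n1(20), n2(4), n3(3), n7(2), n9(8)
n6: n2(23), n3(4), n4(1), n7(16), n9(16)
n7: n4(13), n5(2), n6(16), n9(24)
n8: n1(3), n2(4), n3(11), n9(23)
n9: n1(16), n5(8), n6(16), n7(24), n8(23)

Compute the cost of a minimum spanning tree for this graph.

Kruskal's algorithm — process edges by increasing weight (ties by edge label):
n4—n6 (1): add — endpoints in different components.
n5—n7 (2): add — endpoints in different components.
n1—n8 (3): add — endpoints in different components.
n3—n5 (3): add — endpoints in different components.
n2—n5 (4): add — endpoints in different components.
n2—n8 (4): add — endpoints in different components.
n3—n6 (4): add — endpoints in different components.
n5—n9 (8): add — endpoints in different components.
MST edges: n4—n6, n5—n7, n1—n8, n3—n5, n2—n5, n2—n8, n3—n6, n5—n9; total weight 1+2+3+3+4+4+4+8 = 29.

29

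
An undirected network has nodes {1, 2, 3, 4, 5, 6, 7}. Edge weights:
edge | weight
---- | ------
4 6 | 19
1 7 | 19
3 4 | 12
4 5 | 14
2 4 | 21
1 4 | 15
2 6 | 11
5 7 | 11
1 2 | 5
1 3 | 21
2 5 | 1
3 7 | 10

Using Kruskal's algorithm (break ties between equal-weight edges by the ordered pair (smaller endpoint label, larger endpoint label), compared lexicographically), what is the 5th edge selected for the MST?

5-7

Kruskal's algorithm — process edges by increasing weight (ties by edge label):
2 5 (1): add — endpoints in different components.
1 2 (5): add — endpoints in different components.
3 7 (10): add — endpoints in different components.
2 6 (11): add — endpoints in different components.
5 7 (11): add — endpoints in different components.
3 4 (12): add — endpoints in different components.
The 5th edge added is 5 7.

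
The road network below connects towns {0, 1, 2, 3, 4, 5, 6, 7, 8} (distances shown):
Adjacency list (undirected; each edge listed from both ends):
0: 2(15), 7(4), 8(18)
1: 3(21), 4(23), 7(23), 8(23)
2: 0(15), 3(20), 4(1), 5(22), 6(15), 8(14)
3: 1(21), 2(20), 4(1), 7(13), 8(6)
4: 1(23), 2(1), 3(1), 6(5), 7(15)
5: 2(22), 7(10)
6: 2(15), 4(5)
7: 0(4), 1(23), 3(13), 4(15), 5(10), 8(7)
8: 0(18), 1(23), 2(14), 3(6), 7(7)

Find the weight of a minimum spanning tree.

Grow the tree from 5 using Prim:
Step 1: cheapest edge leaving the tree is 5-7 (10); add 7.
Step 2: cheapest edge leaving the tree is 0-7 (4); add 0.
Step 3: cheapest edge leaving the tree is 7-8 (7); add 8.
Step 4: cheapest edge leaving the tree is 3-8 (6); add 3.
Step 5: cheapest edge leaving the tree is 3-4 (1); add 4.
Step 6: cheapest edge leaving the tree is 2-4 (1); add 2.
Step 7: cheapest edge leaving the tree is 4-6 (5); add 6.
Step 8: cheapest edge leaving the tree is 1-3 (21); add 1.
MST edges: 5-7, 0-7, 7-8, 3-8, 3-4, 2-4, 4-6, 1-3; total weight 10+4+7+6+1+1+5+21 = 55.

55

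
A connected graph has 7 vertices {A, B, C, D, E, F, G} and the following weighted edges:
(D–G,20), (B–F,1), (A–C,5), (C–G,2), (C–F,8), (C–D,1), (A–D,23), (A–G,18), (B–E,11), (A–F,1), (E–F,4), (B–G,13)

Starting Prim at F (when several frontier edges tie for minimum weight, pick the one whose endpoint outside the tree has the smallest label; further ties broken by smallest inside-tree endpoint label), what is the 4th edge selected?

Grow the tree from F using Prim:
Step 1: frontier [A–F 1, B–F 1, E–F 4, C–F 8] → take A–F (1); add A.
Step 2: frontier [A–C 5, A–G 18, A–D 23, B–F 1, E–F 4, C–F 8] → take B–F (1); add B.
Step 3: frontier [A–C 5, A–G 18, A–D 23, B–E 11, B–G 13, E–F 4, C–F 8] → take E–F (4); add E.
Step 4: frontier [A–C 5, A–G 18, A–D 23, B–G 13, C–F 8] → take A–C (5); add C.
Step 5: frontier [A–G 18, A–D 23, B–G 13, C–D 1, C–G 2] → take C–D (1); add D.
Step 6: frontier [A–G 18, B–G 13, C–G 2, D–G 20] → take C–G (2); add G.
The 4th edge added is A–C.

A-C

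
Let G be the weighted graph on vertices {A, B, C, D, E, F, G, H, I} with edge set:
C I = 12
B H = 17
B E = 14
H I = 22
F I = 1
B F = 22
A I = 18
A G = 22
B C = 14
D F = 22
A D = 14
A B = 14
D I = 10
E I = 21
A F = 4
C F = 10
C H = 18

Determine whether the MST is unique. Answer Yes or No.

No

Kruskal: consider edges lightest-first.
F I (1): add — endpoints in different components.
A F (4): add — endpoints in different components.
C F (10): add — endpoints in different components.
D I (10): add — endpoints in different components.
C I (12): skip — C and I already connected.
A B (14): add — endpoints in different components.
A D (14): skip — A and D already connected.
B C (14): skip — B and C already connected.
B E (14): add — endpoints in different components.
B H (17): add — endpoints in different components.
A I (18): skip — A and I already connected.
C H (18): skip — C and H already connected.
E I (21): skip — E and I already connected.
A G (22): add — endpoints in different components.
Non-tree edge B C has weight 14, equal to the heaviest edge on its tree cycle — swapping gives another MST of the same weight. Not unique.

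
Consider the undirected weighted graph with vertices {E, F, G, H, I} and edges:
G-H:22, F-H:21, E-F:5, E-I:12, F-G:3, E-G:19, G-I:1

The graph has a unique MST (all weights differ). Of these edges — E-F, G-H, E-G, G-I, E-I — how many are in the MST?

Kruskal: consider edges lightest-first.
G-I (1): add — endpoints in different components.
F-G (3): add — endpoints in different components.
E-F (5): add — endpoints in different components.
E-I (12): skip — E and I already connected.
E-G (19): skip — E and G already connected.
F-H (21): add — endpoints in different components.
MST edge set: {G-I, F-G, E-F, F-H}.
Of the listed edges, {E-F, G-I} are in the MST → 2.

2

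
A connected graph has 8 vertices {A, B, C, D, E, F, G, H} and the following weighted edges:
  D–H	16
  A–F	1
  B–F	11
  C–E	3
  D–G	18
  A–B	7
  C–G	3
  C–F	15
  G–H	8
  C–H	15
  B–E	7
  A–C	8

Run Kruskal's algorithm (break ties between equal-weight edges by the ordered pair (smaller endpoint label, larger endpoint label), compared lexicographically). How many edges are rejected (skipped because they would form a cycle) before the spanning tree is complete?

4

Sort edges by weight, then run Kruskal:
A–F (1): add — endpoints in different components.
C–E (3): add — endpoints in different components.
C–G (3): add — endpoints in different components.
A–B (7): add — endpoints in different components.
B–E (7): add — endpoints in different components.
A–C (8): skip — A and C already connected.
G–H (8): add — endpoints in different components.
B–F (11): skip — B and F already connected.
C–F (15): skip — C and F already connected.
C–H (15): skip — C and H already connected.
D–H (16): add — endpoints in different components.
Edges rejected before the tree was complete: 4.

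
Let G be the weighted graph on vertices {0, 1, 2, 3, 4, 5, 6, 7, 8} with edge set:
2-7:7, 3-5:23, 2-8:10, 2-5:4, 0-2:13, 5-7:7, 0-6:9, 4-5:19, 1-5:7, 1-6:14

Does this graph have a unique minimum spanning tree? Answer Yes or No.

Kruskal's algorithm — process edges by increasing weight (ties by edge label):
2-5 (4): add — endpoints in different components.
1-5 (7): add — endpoints in different components.
2-7 (7): add — endpoints in different components.
5-7 (7): skip — 5 and 7 already connected.
0-6 (9): add — endpoints in different components.
2-8 (10): add — endpoints in different components.
0-2 (13): add — endpoints in different components.
1-6 (14): skip — 1 and 6 already connected.
4-5 (19): add — endpoints in different components.
3-5 (23): add — endpoints in different components.
Non-tree edge 5-7 has weight 7, equal to the heaviest edge on its tree cycle — swapping gives another MST of the same weight. Not unique.

No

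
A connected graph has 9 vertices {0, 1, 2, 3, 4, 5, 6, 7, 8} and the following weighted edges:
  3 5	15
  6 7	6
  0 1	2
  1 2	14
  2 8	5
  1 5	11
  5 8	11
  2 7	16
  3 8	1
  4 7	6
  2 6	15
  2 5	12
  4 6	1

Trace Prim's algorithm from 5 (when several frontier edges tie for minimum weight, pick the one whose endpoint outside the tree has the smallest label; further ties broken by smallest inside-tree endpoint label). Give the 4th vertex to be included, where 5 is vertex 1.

Prim's algorithm from 5:
Step 1: frontier [1 5 11, 5 8 11, 2 5 12, 3 5 15] → take 1 5 (11); add 1.
Step 2: frontier [0 1 2, 1 2 14, 5 8 11, 2 5 12, 3 5 15] → take 0 1 (2); add 0.
Step 3: frontier [1 2 14, 5 8 11, 2 5 12, 3 5 15] → take 5 8 (11); add 8.
Step 4: frontier [1 2 14, 2 5 12, 3 5 15, 3 8 1, 2 8 5] → take 3 8 (1); add 3.
Step 5: frontier [1 2 14, 2 5 12, 2 8 5] → take 2 8 (5); add 2.
Step 6: frontier [2 6 15, 2 7 16] → take 2 6 (15); add 6.
Step 7: frontier [2 7 16, 4 6 1, 6 7 6] → take 4 6 (1); add 4.
Step 8: frontier [2 7 16, 4 7 6, 6 7 6] → take 4 7 (6); add 7.
Vertex order: 5, 1, 0, 8, 3, 2, 6, 4, 7. The 4th vertex is 8.

8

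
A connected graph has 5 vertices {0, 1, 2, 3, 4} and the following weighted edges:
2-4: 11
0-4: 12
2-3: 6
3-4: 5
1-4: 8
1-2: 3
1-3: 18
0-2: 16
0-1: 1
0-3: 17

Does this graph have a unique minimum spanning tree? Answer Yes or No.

Yes

Kruskal: consider edges lightest-first.
0-1 (1): add — endpoints in different components.
1-2 (3): add — endpoints in different components.
3-4 (5): add — endpoints in different components.
2-3 (6): add — endpoints in different components.
Every non-tree edge has weight strictly greater than the heaviest edge on the tree path between its endpoints, so the MST is unique.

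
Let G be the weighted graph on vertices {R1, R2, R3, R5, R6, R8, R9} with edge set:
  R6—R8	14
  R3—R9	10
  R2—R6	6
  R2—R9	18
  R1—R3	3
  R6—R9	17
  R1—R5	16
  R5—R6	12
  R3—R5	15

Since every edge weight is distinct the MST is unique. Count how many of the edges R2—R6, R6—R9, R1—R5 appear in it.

Kruskal's algorithm — process edges by increasing weight (ties by edge label):
R1—R3 (3): add — endpoints in different components.
R2—R6 (6): add — endpoints in different components.
R3—R9 (10): add — endpoints in different components.
R5—R6 (12): add — endpoints in different components.
R6—R8 (14): add — endpoints in different components.
R3—R5 (15): add — endpoints in different components.
MST edge set: {R1—R3, R2—R6, R3—R9, R5—R6, R6—R8, R3—R5}.
Of the listed edges, {R2—R6} are in the MST → 1.

1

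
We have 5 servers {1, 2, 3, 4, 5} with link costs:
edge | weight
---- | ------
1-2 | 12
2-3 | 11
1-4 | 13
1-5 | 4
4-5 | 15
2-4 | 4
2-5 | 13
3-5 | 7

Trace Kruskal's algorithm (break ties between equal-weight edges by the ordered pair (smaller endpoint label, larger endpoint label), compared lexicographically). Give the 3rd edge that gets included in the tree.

3-5

Kruskal's algorithm — process edges by increasing weight (ties by edge label):
1-5 (4): add. Components now {1,5} {2} {3} {4}
2-4 (4): add. Components now {1,5} {2,4} {3}
3-5 (7): add. Components now {1,3,5} {2,4}
2-3 (11): add. Components now {1,2,3,4,5}
The 3rd edge added is 3-5.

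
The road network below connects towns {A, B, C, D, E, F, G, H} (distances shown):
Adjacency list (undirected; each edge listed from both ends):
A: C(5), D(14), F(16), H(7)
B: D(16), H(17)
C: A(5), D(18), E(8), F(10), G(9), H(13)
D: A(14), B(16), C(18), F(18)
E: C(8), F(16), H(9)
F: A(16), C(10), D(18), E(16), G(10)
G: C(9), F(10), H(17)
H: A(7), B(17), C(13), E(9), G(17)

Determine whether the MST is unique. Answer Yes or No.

No

Sort edges by weight, then run Kruskal:
A–C (5): add — endpoints in different components.
A–H (7): add — endpoints in different components.
C–E (8): add — endpoints in different components.
C–G (9): add — endpoints in different components.
E–H (9): skip — E and H already connected.
C–F (10): add — endpoints in different components.
F–G (10): skip — F and G already connected.
C–H (13): skip — C and H already connected.
A–D (14): add — endpoints in different components.
A–F (16): skip — A and F already connected.
B–D (16): add — endpoints in different components.
Non-tree edge F–G has weight 10, equal to the heaviest edge on its tree cycle — swapping gives another MST of the same weight. Not unique.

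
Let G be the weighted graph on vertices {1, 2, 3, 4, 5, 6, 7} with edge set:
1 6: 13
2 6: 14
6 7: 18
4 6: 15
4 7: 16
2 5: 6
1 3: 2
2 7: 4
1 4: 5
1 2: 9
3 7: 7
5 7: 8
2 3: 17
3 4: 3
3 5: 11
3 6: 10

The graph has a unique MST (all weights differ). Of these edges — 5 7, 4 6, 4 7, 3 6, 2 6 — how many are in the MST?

1

Kruskal: consider edges lightest-first.
1 3 (2): add. Components now {1,3} {2} {4} {5} {6} {7}
3 4 (3): add. Components now {1,3,4} {2} {5} {6} {7}
2 7 (4): add. Components now {1,3,4} {2,7} {5} {6}
1 4 (5): skip — 1 and 4 already connected.
2 5 (6): add. Components now {1,3,4} {2,5,7} {6}
3 7 (7): add. Components now {1,2,3,4,5,7} {6}
5 7 (8): skip — 5 and 7 already connected.
1 2 (9): skip — 1 and 2 already connected.
3 6 (10): add. Components now {1,2,3,4,5,6,7}
MST edge set: {1 3, 3 4, 2 7, 2 5, 3 7, 3 6}.
Of the listed edges, {3 6} are in the MST → 1.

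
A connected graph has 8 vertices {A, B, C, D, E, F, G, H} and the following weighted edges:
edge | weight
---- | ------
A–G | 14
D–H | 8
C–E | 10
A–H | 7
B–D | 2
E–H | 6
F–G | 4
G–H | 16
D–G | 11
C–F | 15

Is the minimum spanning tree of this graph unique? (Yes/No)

Yes

Kruskal's algorithm — process edges by increasing weight (ties by edge label):
B–D (2): add — endpoints in different components.
F–G (4): add — endpoints in different components.
E–H (6): add — endpoints in different components.
A–H (7): add — endpoints in different components.
D–H (8): add — endpoints in different components.
C–E (10): add — endpoints in different components.
D–G (11): add — endpoints in different components.
Every non-tree edge has weight strictly greater than the heaviest edge on the tree path between its endpoints, so the MST is unique.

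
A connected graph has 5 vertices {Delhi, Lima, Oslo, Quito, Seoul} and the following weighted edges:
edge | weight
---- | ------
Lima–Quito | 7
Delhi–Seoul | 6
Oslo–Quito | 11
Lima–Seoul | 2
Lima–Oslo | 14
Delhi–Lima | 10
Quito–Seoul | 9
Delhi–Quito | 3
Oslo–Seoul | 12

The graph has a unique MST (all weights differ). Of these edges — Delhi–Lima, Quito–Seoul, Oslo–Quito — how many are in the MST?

1

Kruskal: consider edges lightest-first.
Lima–Seoul (2): add — endpoints in different components.
Delhi–Quito (3): add — endpoints in different components.
Delhi–Seoul (6): add — endpoints in different components.
Lima–Quito (7): skip — Quito and Lima already connected.
Quito–Seoul (9): skip — Quito and Seoul already connected.
Delhi–Lima (10): skip — Delhi and Lima already connected.
Oslo–Quito (11): add — endpoints in different components.
MST edge set: {Lima–Seoul, Delhi–Quito, Delhi–Seoul, Oslo–Quito}.
Of the listed edges, {Oslo–Quito} are in the MST → 1.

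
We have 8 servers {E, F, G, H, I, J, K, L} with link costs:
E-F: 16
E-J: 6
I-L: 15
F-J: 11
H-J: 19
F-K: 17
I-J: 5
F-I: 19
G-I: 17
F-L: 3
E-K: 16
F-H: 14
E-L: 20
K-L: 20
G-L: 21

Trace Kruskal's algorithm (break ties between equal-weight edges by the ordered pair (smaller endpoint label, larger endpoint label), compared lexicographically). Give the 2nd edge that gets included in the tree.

I-J

Sort edges by weight, then run Kruskal:
F-L (3): add — endpoints in different components.
I-J (5): add — endpoints in different components.
E-J (6): add — endpoints in different components.
F-J (11): add — endpoints in different components.
F-H (14): add — endpoints in different components.
I-L (15): skip — I and L already connected.
E-F (16): skip — E and F already connected.
E-K (16): add — endpoints in different components.
F-K (17): skip — F and K already connected.
G-I (17): add — endpoints in different components.
The 2nd edge added is I-J.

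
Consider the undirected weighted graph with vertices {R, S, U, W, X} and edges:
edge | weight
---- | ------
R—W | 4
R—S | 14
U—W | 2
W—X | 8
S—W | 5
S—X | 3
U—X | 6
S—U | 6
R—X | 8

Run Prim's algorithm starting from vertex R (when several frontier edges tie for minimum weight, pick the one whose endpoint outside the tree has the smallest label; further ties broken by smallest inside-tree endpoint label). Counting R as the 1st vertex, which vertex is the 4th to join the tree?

S

Prim's algorithm from R:
Step 1: frontier [R—W 4, R—X 8, R—S 14] → take R—W (4); add W.
Step 2: frontier [R—X 8, R—S 14, U—W 2, S—W 5, W—X 8] → take U—W (2); add U.
Step 3: frontier [R—X 8, R—S 14, S—U 6, U—X 6, S—W 5, W—X 8] → take S—W (5); add S.
Step 4: frontier [R—X 8, S—X 3, U—X 6, W—X 8] → take S—X (3); add X.
Vertex order: R, W, U, S, X. The 4th vertex is S.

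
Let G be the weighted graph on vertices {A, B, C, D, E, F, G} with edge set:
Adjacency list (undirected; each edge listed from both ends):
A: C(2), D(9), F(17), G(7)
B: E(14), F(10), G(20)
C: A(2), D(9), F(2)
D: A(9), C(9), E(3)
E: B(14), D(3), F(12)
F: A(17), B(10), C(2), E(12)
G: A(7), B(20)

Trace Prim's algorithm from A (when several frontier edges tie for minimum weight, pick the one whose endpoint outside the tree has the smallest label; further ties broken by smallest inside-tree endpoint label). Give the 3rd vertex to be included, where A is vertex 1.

Prim's algorithm from A:
Step 1: frontier [A-C 2, A-G 7, A-D 9, A-F 17] → take A-C (2); add C.
Step 2: frontier [A-G 7, A-D 9, A-F 17, C-F 2, C-D 9] → take C-F (2); add F.
Step 3: frontier [A-G 7, A-D 9, C-D 9, B-F 10, E-F 12] → take A-G (7); add G.
Step 4: frontier [A-D 9, C-D 9, B-F 10, E-F 12, B-G 20] → take A-D (9); add D.
Step 5: frontier [D-E 3, B-F 10, E-F 12, B-G 20] → take D-E (3); add E.
Step 6: frontier [B-E 14, B-F 10, B-G 20] → take B-F (10); add B.
Vertex order: A, C, F, G, D, E, B. The 3rd vertex is F.

F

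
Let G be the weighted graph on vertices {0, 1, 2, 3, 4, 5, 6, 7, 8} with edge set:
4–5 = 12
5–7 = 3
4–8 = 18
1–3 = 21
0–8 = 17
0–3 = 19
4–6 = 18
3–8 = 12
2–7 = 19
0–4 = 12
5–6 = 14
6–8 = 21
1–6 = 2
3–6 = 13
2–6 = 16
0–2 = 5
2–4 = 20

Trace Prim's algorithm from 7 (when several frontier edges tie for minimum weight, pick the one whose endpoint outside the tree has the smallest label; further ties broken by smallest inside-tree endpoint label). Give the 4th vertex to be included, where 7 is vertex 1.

0

Grow the tree from 7 using Prim:
Step 1: cheapest edge leaving the tree is 5–7 (3); add 5.
Step 2: cheapest edge leaving the tree is 4–5 (12); add 4.
Step 3: cheapest edge leaving the tree is 0–4 (12); add 0.
Step 4: cheapest edge leaving the tree is 0–2 (5); add 2.
Step 5: cheapest edge leaving the tree is 5–6 (14); add 6.
Step 6: cheapest edge leaving the tree is 1–6 (2); add 1.
Step 7: cheapest edge leaving the tree is 3–6 (13); add 3.
Step 8: cheapest edge leaving the tree is 3–8 (12); add 8.
Vertex order: 7, 5, 4, 0, 2, 6, 1, 3, 8. The 4th vertex is 0.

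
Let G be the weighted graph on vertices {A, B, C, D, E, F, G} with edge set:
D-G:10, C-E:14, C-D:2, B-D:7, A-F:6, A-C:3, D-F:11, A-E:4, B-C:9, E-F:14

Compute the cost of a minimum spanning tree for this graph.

32

Kruskal: consider edges lightest-first.
C-D (2): add — endpoints in different components.
A-C (3): add — endpoints in different components.
A-E (4): add — endpoints in different components.
A-F (6): add — endpoints in different components.
B-D (7): add — endpoints in different components.
B-C (9): skip — B and C already connected.
D-G (10): add — endpoints in different components.
MST edges: C-D, A-C, A-E, A-F, B-D, D-G; total weight 2+3+4+6+7+10 = 32.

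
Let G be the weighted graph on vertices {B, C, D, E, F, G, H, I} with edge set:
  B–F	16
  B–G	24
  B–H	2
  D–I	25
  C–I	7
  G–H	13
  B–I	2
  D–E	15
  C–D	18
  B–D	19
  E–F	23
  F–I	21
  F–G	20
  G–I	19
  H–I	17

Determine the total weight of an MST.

73

Kruskal's algorithm — process edges by increasing weight (ties by edge label):
B–H (2): add — endpoints in different components.
B–I (2): add — endpoints in different components.
C–I (7): add — endpoints in different components.
G–H (13): add — endpoints in different components.
D–E (15): add — endpoints in different components.
B–F (16): add — endpoints in different components.
H–I (17): skip — H and I already connected.
C–D (18): add — endpoints in different components.
MST edges: B–H, B–I, C–I, G–H, D–E, B–F, C–D; total weight 2+2+7+13+15+16+18 = 73.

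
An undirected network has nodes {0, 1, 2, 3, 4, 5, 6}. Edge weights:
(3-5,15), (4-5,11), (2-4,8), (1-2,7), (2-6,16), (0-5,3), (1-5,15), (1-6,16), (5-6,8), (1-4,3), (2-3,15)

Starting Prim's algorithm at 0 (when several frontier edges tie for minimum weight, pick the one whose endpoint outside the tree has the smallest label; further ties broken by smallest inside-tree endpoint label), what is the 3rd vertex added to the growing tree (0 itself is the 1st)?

6

Grow the tree from 0 using Prim:
Step 1: frontier [0-5 3] → take 0-5 (3); add 5.
Step 2: frontier [5-6 8, 4-5 11, 1-5 15, 3-5 15] → take 5-6 (8); add 6.
Step 3: frontier [4-5 11, 1-5 15, 3-5 15, 1-6 16, 2-6 16] → take 4-5 (11); add 4.
Step 4: frontier [1-4 3, 2-4 8, 1-5 15, 3-5 15, 1-6 16, 2-6 16] → take 1-4 (3); add 1.
Step 5: frontier [1-2 7, 2-4 8, 3-5 15, 2-6 16] → take 1-2 (7); add 2.
Step 6: frontier [2-3 15, 3-5 15] → take 2-3 (15); add 3.
Vertex order: 0, 5, 6, 4, 1, 2, 3. The 3rd vertex is 6.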